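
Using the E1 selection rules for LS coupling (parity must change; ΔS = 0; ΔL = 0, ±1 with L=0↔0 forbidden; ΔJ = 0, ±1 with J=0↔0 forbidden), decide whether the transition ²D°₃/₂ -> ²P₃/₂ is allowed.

allowed

ΔL = 0, ±1 (not L=0↔0): L: 2 → 1, ΔL = -1 — passes.
Parity must change: odd → even — passes.
ΔJ = 0, ±1 (not J=0↔0): J: 3/2 → 3/2, ΔJ = +0 — passes.
ΔS = 0: S: 1/2 → 1/2 — passes.
All four E1 rules are satisfied.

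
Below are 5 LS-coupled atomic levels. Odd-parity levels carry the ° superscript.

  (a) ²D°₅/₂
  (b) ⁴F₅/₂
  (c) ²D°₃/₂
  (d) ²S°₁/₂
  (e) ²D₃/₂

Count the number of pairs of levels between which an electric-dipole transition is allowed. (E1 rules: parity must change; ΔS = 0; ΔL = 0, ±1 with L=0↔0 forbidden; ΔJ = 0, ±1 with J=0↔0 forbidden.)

2

(a)–(b): forbidden (ΔS).
(a)–(c): forbidden (parity).
(a)–(d): forbidden (parity, ΔL, ΔJ).
(a)–(e): allowed.
(b)–(c): forbidden (ΔS).
(b)–(d): forbidden (ΔS, ΔL, ΔJ).
(b)–(e): forbidden (parity, ΔS).
(c)–(d): forbidden (parity, ΔL).
(c)–(e): allowed.
(d)–(e): forbidden (ΔL).
Allowed pairs: 2 of 10.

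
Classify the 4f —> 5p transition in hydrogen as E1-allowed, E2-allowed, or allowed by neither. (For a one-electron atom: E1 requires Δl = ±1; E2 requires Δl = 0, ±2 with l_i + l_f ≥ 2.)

Δl = 1 − 3 = -2; l_i + l_f = 4.
E1 (Δl = ±1): not satisfied.
E2 (Δl = 0,±2, l_i+l_f ≥ 2): satisfied.

E2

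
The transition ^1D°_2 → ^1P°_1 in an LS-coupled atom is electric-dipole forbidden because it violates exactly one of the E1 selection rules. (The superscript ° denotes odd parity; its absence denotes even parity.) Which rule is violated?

parity

Parity must change: odd → odd — ✗.
ΔS = 0: S: 0 → 0 — ✓.
ΔL = 0, ±1 (not L=0↔0): L: 2 → 1, ΔL = -1 — ✓.
ΔJ = 0, ±1 (not J=0↔0): J: 2 → 1, ΔJ = -1 — ✓.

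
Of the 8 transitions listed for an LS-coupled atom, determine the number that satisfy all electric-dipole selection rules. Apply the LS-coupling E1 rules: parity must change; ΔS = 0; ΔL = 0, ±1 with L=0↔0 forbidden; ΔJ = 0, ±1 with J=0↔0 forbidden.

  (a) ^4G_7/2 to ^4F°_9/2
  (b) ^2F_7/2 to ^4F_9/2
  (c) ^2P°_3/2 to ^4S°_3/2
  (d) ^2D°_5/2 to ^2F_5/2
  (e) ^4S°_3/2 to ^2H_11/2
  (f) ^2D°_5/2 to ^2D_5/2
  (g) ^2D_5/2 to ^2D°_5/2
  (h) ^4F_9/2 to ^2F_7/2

4

(a) allowed
(b) forbidden (parity, ΔS fail)
(c) forbidden (parity, ΔS fail)
(d) allowed
(e) forbidden (ΔS, ΔL, ΔJ fail)
(f) allowed
(g) allowed
(h) forbidden (parity, ΔS fail)
Total allowed: 4 of 8.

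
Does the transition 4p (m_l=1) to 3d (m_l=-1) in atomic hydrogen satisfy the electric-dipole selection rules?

forbidden

Initial l = 1, final l = 2, so Δl = +1. E1 requires Δl = ±1: satisfied.
Δm_l = -1 − (1) = -2. E1 requires Δm_l = 0, ±1: violated.
The transition is electric-dipole forbidden.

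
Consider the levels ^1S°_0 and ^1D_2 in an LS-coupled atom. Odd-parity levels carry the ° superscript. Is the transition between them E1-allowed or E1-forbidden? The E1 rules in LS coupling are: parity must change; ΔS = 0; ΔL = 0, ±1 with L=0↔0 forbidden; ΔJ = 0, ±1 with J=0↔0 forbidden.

Parity must change: odd → even — satisfied.
ΔS = 0: S: 0 → 0 — satisfied.
ΔL = 0, ±1 (not L=0↔0): L: 0 → 2, ΔL = +2 — violated.
ΔJ = 0, ±1 (not J=0↔0): J: 0 → 2, ΔJ = +2 — violated.
Rule(s) violated: ΔL, ΔJ.

forbidden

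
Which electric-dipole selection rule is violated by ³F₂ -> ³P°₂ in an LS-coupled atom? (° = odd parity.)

ΔJ = 0, ±1 (not J=0↔0): J: 2 → 2, ΔJ = +0 — passes.
ΔS = 0: S: 1 → 1 — passes.
ΔL = 0, ±1 (not L=0↔0): L: 3 → 1, ΔL = -2 — fails.
Parity must change: even → odd — passes.

the ΔL = 0, ±1 rule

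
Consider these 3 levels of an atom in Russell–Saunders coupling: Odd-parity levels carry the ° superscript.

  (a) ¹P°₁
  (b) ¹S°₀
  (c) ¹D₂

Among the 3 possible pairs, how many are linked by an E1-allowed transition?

1

(a)–(b): forbidden (parity).
(a)–(c): allowed.
(b)–(c): forbidden (ΔL, ΔJ).
Allowed pairs: 1 of 3.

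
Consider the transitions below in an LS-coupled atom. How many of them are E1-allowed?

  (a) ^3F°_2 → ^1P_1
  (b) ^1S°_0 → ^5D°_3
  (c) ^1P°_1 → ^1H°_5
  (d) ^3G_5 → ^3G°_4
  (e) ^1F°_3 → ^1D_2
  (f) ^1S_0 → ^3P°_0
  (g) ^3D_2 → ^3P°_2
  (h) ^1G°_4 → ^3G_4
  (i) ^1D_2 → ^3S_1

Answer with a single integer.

3

(a) forbidden (ΔS, ΔL fail)
(b) forbidden (parity, ΔS, ΔL, ΔJ fail)
(c) forbidden (parity, ΔL, ΔJ fail)
(d) allowed
(e) allowed
(f) forbidden (ΔS, ΔJ fail)
(g) allowed
(h) forbidden (ΔS fails)
(i) forbidden (parity, ΔS, ΔL fail)
Total allowed: 3 of 9.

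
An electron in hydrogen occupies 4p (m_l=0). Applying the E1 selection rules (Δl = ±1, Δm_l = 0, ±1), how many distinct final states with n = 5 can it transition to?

4

E1 requires Δl = ±1, so l_f ∈ {0, 2}; with 0 ≤ l_f ≤ n_f−1 = 4, the allowed l_f values are {0, 2}.
For l_f = 0: m_f ∈ {m_i−1, m_i, m_i+1} ∩ [−0, 0] = {0} → 1 state.
For l_f = 2: m_f ∈ {m_i−1, m_i, m_i+1} ∩ [−2, 2] = {-1, 0, 1} → 3 states.
Total: 4.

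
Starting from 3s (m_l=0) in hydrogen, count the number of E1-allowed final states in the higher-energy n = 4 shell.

E1 requires Δl = ±1, so l_f ∈ {-1, 1}; with 0 ≤ l_f ≤ n_f−1 = 3, the allowed l_f values are {1}.
For l_f = 1: m_f ∈ {m_i−1, m_i, m_i+1} ∩ [−1, 1] = {-1, 0, 1} → 3 states.
Total: 3.

3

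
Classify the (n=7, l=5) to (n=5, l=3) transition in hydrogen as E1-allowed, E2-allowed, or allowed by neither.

Δl = 3 − 5 = -2; l_i + l_f = 8.
E1 (Δl = ±1): not satisfied.
E2 (Δl = 0,±2, l_i+l_f ≥ 2): satisfied.

E2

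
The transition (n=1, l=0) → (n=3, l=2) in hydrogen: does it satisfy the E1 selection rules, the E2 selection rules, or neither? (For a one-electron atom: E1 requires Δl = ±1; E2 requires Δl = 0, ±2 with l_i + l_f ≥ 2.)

E2

Δl = 2 − 0 = +2; l_i + l_f = 2.
E1 (Δl = ±1): not satisfied.
E2 (Δl = 0,±2, l_i+l_f ≥ 2): satisfied.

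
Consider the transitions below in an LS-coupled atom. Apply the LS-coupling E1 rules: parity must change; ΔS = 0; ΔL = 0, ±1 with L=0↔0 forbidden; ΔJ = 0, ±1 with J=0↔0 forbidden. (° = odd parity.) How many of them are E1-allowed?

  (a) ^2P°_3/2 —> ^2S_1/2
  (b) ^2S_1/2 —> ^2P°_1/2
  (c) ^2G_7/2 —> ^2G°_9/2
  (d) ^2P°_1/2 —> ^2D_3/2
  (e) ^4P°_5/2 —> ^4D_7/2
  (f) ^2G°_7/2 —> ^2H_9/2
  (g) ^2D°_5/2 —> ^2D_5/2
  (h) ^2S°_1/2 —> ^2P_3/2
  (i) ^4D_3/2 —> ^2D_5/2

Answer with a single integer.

8

(a) allowed
(b) allowed
(c) allowed
(d) allowed
(e) allowed
(f) allowed
(g) allowed
(h) allowed
(i) forbidden (parity, ΔS fail)
Total allowed: 8 of 9.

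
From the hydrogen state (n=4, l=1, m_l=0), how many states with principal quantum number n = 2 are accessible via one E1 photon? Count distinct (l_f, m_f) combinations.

E1 requires Δl = ±1, so l_f ∈ {0, 2}; with 0 ≤ l_f ≤ n_f−1 = 1, the allowed l_f values are {0}.
For l_f = 0: m_f ∈ {m_i−1, m_i, m_i+1} ∩ [−0, 0] = {0} → 1 state.
Total: 1.

1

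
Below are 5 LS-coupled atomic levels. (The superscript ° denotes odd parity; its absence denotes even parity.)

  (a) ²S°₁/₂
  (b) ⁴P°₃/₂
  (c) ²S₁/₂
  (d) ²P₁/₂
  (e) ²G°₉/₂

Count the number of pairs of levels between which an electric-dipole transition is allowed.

(a)–(b): forbidden (parity, ΔS).
(a)–(c): forbidden (ΔL).
(a)–(d): allowed.
(a)–(e): forbidden (parity, ΔL, ΔJ).
(b)–(c): forbidden (ΔS).
(b)–(d): forbidden (ΔS).
(b)–(e): forbidden (parity, ΔS, ΔL, ΔJ).
(c)–(d): forbidden (parity).
(c)–(e): forbidden (ΔL, ΔJ).
(d)–(e): forbidden (ΔL, ΔJ).
Allowed pairs: 1 of 10.

1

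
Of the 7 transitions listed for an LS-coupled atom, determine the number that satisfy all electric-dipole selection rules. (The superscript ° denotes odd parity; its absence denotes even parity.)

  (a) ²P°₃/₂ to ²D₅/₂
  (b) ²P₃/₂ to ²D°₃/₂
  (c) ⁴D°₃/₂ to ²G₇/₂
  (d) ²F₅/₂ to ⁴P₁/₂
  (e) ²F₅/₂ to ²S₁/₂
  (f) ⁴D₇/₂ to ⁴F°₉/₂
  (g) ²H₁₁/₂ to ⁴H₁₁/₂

(a) allowed
(b) allowed
(c) forbidden (ΔS, ΔL, ΔJ fail)
(d) forbidden (parity, ΔS, ΔL, ΔJ fail)
(e) forbidden (parity, ΔL, ΔJ fail)
(f) allowed
(g) forbidden (parity, ΔS fail)
Total allowed: 3 of 7.

3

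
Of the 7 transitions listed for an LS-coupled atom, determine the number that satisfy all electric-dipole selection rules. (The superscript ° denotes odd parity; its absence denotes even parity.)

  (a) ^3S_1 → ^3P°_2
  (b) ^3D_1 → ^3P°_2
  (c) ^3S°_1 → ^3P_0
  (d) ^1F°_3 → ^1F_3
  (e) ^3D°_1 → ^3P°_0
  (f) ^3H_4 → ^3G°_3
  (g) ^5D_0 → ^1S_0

(a) allowed
(b) allowed
(c) allowed
(d) allowed
(e) forbidden (parity fails)
(f) allowed
(g) forbidden (parity, ΔS, ΔL, ΔJ fail)
Total allowed: 5 of 7.

5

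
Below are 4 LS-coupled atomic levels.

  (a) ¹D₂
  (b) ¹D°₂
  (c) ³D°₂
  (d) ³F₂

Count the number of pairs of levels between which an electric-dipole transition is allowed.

(a)–(b): allowed.
(a)–(c): forbidden (ΔS).
(a)–(d): forbidden (parity, ΔS).
(b)–(c): forbidden (parity, ΔS).
(b)–(d): forbidden (ΔS).
(c)–(d): allowed.
Allowed pairs: 2 of 6.

2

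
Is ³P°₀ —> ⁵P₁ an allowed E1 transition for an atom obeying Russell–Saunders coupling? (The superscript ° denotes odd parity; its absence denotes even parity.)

Parity must change: odd → even — passes.
ΔS = 0: S: 1 → 2 — fails.
ΔL = 0, ±1 (not L=0↔0): L: 1 → 1, ΔL = +0 — passes.
ΔJ = 0, ±1 (not J=0↔0): J: 0 → 1, ΔJ = +1 — passes.
Rule(s) violated: ΔS.

forbidden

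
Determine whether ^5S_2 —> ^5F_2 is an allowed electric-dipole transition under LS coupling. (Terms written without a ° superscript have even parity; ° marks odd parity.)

forbidden

ΔL = 0, ±1 (not L=0↔0): L: 0 → 3, ΔL = +3 — ✗.
Parity must change: even → even — ✗.
ΔJ = 0, ±1 (not J=0↔0): J: 2 → 2, ΔJ = +0 — ✓.
ΔS = 0: S: 2 → 2 — ✓.
Rule(s) violated: parity, ΔL.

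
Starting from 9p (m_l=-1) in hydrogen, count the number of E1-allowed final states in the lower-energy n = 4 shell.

E1 requires Δl = ±1, so l_f ∈ {0, 2}; with 0 ≤ l_f ≤ n_f−1 = 3, the allowed l_f values are {0, 2}.
For l_f = 0: m_f ∈ {m_i−1, m_i, m_i+1} ∩ [−0, 0] = {0} → 1 state.
For l_f = 2: m_f ∈ {m_i−1, m_i, m_i+1} ∩ [−2, 2] = {-2, -1, 0} → 3 states.
Total: 4.

4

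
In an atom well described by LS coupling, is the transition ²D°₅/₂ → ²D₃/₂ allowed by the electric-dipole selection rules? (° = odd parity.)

allowed

Initial level: S=1/2, L=2, J=5/2, parity odd. Final level: S=1/2, L=2, J=3/2, parity even.
ΔL = 0, ±1 (not L=0↔0): L: 2 → 2, ΔL = +0 — ok.
ΔJ = 0, ±1 (not J=0↔0): J: 5/2 → 3/2, ΔJ = -1 — ok.
ΔS = 0: S: 1/2 → 1/2 — ok.
Parity must change: odd → even — ok.
All four E1 rules are satisfied.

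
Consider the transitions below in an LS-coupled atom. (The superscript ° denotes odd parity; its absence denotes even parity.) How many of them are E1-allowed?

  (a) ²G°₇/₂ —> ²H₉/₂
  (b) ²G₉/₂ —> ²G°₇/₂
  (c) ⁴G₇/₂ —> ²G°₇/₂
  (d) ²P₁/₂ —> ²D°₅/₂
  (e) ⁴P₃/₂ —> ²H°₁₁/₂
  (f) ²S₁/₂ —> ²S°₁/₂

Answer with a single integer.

2

(a) allowed
(b) allowed
(c) forbidden (ΔS fails)
(d) forbidden (ΔJ fails)
(e) forbidden (ΔS, ΔL, ΔJ fail)
(f) forbidden (ΔL fails)
Total allowed: 2 of 6.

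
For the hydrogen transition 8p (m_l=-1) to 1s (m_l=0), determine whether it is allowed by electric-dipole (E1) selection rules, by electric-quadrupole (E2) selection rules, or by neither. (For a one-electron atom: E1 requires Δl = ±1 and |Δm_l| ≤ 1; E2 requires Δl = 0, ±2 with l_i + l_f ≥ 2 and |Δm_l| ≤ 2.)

E1

Δl = 0 − 1 = -1; l_i + l_f = 1.
Δm_l = +1.
E1 (Δl = ±1, |Δm_l| ≤ 1): satisfied.
E2 (Δl = 0,±2, l_i+l_f ≥ 2, |Δm_l| ≤ 2): not satisfied.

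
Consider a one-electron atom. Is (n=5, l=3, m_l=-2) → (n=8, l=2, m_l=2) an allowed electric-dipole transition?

forbidden

Δl = 2 − 3 = -1; the E1 rule Δl = ±1 is passes.
m_l: -2 → 2 (Δm_l = +4). |Δm_l| ≤ 1 fails.
The transition is electric-dipole forbidden.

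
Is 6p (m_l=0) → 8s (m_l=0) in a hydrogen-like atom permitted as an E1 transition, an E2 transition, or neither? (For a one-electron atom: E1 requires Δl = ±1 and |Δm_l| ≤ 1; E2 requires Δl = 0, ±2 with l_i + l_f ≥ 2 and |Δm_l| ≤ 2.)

Δl = 0 − 1 = -1; l_i + l_f = 1.
Δm_l = +0.
E1 (Δl = ±1, |Δm_l| ≤ 1): satisfied.
E2 (Δl = 0,±2, l_i+l_f ≥ 2, |Δm_l| ≤ 2): not satisfied.

E1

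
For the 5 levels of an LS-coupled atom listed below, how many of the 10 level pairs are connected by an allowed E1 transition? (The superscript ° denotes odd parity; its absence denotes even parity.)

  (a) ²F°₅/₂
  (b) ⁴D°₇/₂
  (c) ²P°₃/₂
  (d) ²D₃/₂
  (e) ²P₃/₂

3

(a)–(b): forbidden (parity, ΔS).
(a)–(c): forbidden (parity, ΔL).
(a)–(d): allowed.
(a)–(e): forbidden (ΔL).
(b)–(c): forbidden (parity, ΔS, ΔJ).
(b)–(d): forbidden (ΔS, ΔJ).
(b)–(e): forbidden (ΔS, ΔJ).
(c)–(d): allowed.
(c)–(e): allowed.
(d)–(e): forbidden (parity).
Allowed pairs: 3 of 10.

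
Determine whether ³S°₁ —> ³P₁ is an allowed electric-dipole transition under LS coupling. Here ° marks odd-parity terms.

Reading off the term symbols: S 1→1, L 0→1, J 1→1, parity odd→even.
ΔL = 0, ±1 (not L=0↔0): L: 0 → 1, ΔL = +1 — ok.
ΔS = 0: S: 1 → 1 — ok.
ΔJ = 0, ±1 (not J=0↔0): J: 1 → 1, ΔJ = +0 — ok.
Parity must change: odd → even — ok.
All four E1 rules are satisfied.

allowed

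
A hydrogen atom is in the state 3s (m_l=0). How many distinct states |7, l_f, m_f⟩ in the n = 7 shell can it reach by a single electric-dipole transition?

3

E1 requires Δl = ±1, so l_f ∈ {-1, 1}; with 0 ≤ l_f ≤ n_f−1 = 6, the allowed l_f values are {1}.
For l_f = 1: m_f ∈ {m_i−1, m_i, m_i+1} ∩ [−1, 1] = {-1, 0, 1} → 3 states.
Total: 3.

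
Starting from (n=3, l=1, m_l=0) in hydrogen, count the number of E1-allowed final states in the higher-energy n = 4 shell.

4

E1 requires Δl = ±1, so l_f ∈ {0, 2}; with 0 ≤ l_f ≤ n_f−1 = 3, the allowed l_f values are {0, 2}.
For l_f = 0: m_f ∈ {m_i−1, m_i, m_i+1} ∩ [−0, 0] = {0} → 1 state.
For l_f = 2: m_f ∈ {m_i−1, m_i, m_i+1} ∩ [−2, 2] = {-1, 0, 1} → 3 states.
Total: 4.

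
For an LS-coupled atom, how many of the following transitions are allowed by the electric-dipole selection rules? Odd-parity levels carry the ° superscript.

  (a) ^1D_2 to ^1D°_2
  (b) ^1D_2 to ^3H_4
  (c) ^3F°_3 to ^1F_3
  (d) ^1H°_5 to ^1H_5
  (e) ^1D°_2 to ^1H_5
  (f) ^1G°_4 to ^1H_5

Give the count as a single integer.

(a) allowed
(b) forbidden (parity, ΔS, ΔL, ΔJ fail)
(c) forbidden (ΔS fails)
(d) allowed
(e) forbidden (ΔL, ΔJ fail)
(f) allowed
Total allowed: 3 of 6.

3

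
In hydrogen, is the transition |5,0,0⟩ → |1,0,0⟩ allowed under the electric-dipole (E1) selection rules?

forbidden

Initial l = 0, final l = 0, so Δl = +0. E1 requires Δl = ±1: fails.
Δm_l = 0 − (0) = +0. E1 requires Δm_l = 0, ±1: ok.
The transition is electric-dipole forbidden.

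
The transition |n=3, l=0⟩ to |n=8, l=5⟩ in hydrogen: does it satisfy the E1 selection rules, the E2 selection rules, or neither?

neither

Δl = 5 − 0 = +5; l_i + l_f = 5.
E1 (Δl = ±1): not satisfied.
E2 (Δl = 0,±2, l_i+l_f ≥ 2): not satisfied.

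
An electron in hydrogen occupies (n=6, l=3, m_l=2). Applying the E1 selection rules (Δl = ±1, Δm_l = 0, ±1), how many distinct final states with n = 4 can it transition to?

2

E1 requires Δl = ±1, so l_f ∈ {2, 4}; with 0 ≤ l_f ≤ n_f−1 = 3, the allowed l_f values are {2}.
For l_f = 2: m_f ∈ {m_i−1, m_i, m_i+1} ∩ [−2, 2] = {1, 2} → 2 states.
Total: 2.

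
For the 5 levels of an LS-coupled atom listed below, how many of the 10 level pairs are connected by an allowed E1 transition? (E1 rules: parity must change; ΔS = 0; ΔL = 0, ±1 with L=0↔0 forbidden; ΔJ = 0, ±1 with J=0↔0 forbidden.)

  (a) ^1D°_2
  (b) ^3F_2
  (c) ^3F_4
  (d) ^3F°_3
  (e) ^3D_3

(a)–(b): forbidden (ΔS).
(a)–(c): forbidden (ΔS, ΔJ).
(a)–(d): forbidden (parity, ΔS).
(a)–(e): forbidden (ΔS).
(b)–(c): forbidden (parity, ΔJ).
(b)–(d): allowed.
(b)–(e): forbidden (parity).
(c)–(d): allowed.
(c)–(e): forbidden (parity).
(d)–(e): allowed.
Allowed pairs: 3 of 10.

3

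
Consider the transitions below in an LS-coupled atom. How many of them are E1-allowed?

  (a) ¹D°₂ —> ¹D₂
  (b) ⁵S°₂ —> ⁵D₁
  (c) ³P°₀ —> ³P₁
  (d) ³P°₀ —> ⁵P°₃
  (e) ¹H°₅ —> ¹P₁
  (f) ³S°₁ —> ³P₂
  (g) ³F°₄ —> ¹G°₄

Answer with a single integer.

(a) allowed
(b) forbidden (ΔL fails)
(c) allowed
(d) forbidden (parity, ΔS, ΔJ fail)
(e) forbidden (ΔL, ΔJ fail)
(f) allowed
(g) forbidden (parity, ΔS fail)
Total allowed: 3 of 7.

3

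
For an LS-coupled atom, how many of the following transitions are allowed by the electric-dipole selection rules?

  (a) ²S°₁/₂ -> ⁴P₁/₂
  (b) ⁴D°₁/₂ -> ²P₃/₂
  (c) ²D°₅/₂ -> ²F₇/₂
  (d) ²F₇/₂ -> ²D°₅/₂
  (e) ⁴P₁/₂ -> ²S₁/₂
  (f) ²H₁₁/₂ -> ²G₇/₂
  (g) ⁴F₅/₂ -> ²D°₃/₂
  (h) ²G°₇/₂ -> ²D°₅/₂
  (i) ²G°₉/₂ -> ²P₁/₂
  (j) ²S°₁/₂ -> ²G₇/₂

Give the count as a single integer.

2

(a) forbidden (ΔS fails)
(b) forbidden (ΔS fails)
(c) allowed
(d) allowed
(e) forbidden (parity, ΔS fail)
(f) forbidden (parity, ΔJ fail)
(g) forbidden (ΔS fails)
(h) forbidden (parity, ΔL fail)
(i) forbidden (ΔL, ΔJ fail)
(j) forbidden (ΔL, ΔJ fail)
Total allowed: 2 of 10.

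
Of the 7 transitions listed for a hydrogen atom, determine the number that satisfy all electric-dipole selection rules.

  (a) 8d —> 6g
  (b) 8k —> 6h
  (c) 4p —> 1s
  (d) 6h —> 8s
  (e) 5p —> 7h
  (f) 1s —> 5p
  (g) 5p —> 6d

3

(a) forbidden — Δl = +2 (E1 requires Δl = ±1)
(b) forbidden — Δl = -2 (E1 requires Δl = ±1)
(c) allowed
(d) forbidden — Δl = -5 (E1 requires Δl = ±1)
(e) forbidden — Δl = +4 (E1 requires Δl = ±1)
(f) allowed
(g) allowed
Total allowed: 3 of 7.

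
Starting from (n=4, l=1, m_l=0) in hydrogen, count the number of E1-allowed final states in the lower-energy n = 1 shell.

1

E1 requires Δl = ±1, so l_f ∈ {0, 2}; with 0 ≤ l_f ≤ n_f−1 = 0, the allowed l_f values are {0}.
For l_f = 0: m_f ∈ {m_i−1, m_i, m_i+1} ∩ [−0, 0] = {0} → 1 state.
Total: 1.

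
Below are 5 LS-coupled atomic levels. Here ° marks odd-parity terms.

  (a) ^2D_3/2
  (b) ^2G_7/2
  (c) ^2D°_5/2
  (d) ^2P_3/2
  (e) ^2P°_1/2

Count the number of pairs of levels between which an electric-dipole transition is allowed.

4

(a)–(b): forbidden (parity, ΔL, ΔJ).
(a)–(c): allowed.
(a)–(d): forbidden (parity).
(a)–(e): allowed.
(b)–(c): forbidden (ΔL).
(b)–(d): forbidden (parity, ΔL, ΔJ).
(b)–(e): forbidden (ΔL, ΔJ).
(c)–(d): allowed.
(c)–(e): forbidden (parity, ΔJ).
(d)–(e): allowed.
Allowed pairs: 4 of 10.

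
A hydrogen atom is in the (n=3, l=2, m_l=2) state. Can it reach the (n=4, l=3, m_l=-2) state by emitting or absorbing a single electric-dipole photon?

forbidden

Δl = 3 − 2 = +1; the E1 rule Δl = ±1 is satisfied.
m_l: 2 → -2 (Δm_l = -4). |Δm_l| ≤ 1 violated.
The transition is electric-dipole forbidden.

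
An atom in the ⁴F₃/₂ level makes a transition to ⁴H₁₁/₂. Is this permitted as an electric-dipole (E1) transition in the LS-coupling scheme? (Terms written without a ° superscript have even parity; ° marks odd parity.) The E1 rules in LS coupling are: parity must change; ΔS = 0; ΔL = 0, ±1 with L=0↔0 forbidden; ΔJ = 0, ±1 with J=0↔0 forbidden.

forbidden

Parity must change: even → even — fails.
ΔS = 0: S: 3/2 → 3/2 — passes.
ΔL = 0, ±1 (not L=0↔0): L: 3 → 5, ΔL = +2 — fails.
ΔJ = 0, ±1 (not J=0↔0): J: 3/2 → 11/2, ΔJ = +4 — fails.
Rule(s) violated: parity, ΔL, ΔJ.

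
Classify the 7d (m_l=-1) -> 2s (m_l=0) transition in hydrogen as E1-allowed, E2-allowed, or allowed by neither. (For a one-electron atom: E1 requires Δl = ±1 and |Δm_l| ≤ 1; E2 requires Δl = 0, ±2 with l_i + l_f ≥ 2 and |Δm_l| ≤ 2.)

E2

Δl = 0 − 2 = -2; l_i + l_f = 2.
Δm_l = +1.
E1 (Δl = ±1, |Δm_l| ≤ 1): not satisfied.
E2 (Δl = 0,±2, l_i+l_f ≥ 2, |Δm_l| ≤ 2): satisfied.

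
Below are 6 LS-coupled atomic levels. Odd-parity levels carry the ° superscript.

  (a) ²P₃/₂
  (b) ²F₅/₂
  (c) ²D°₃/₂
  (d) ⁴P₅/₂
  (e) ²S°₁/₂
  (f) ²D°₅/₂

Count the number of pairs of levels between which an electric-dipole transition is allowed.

(a)–(b): forbidden (parity, ΔL).
(a)–(c): allowed.
(a)–(d): forbidden (parity, ΔS).
(a)–(e): allowed.
(a)–(f): allowed.
(b)–(c): allowed.
(b)–(d): forbidden (parity, ΔS, ΔL).
(b)–(e): forbidden (ΔL, ΔJ).
(b)–(f): allowed.
(c)–(d): forbidden (ΔS).
(c)–(e): forbidden (parity, ΔL).
(c)–(f): forbidden (parity).
(d)–(e): forbidden (ΔS, ΔJ).
(d)–(f): forbidden (ΔS).
(e)–(f): forbidden (parity, ΔL, ΔJ).
Allowed pairs: 5 of 15.

5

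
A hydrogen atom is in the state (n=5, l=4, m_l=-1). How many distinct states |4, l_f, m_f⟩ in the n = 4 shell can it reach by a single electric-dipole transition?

E1 requires Δl = ±1, so l_f ∈ {3, 5}; with 0 ≤ l_f ≤ n_f−1 = 3, the allowed l_f values are {3}.
For l_f = 3: m_f ∈ {m_i−1, m_i, m_i+1} ∩ [−3, 3] = {-2, -1, 0} → 3 states.
Total: 3.

3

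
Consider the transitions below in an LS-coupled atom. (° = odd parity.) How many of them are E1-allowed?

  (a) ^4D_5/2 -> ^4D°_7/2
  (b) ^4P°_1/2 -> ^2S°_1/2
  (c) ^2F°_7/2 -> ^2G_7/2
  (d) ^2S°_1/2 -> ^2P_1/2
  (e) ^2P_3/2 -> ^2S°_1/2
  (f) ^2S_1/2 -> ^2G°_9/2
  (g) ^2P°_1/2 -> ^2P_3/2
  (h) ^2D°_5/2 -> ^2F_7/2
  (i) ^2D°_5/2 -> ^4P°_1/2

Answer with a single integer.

6

(a) allowed
(b) forbidden (parity, ΔS fail)
(c) allowed
(d) allowed
(e) allowed
(f) forbidden (ΔL, ΔJ fail)
(g) allowed
(h) allowed
(i) forbidden (parity, ΔS, ΔJ fail)
Total allowed: 6 of 9.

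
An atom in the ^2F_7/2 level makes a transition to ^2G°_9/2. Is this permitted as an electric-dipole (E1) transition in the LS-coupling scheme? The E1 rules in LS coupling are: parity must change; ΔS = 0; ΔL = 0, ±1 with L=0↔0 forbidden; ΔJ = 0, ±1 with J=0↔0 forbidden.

allowed

Initial level: S=1/2, L=3, J=7/2, parity even. Final level: S=1/2, L=4, J=9/2, parity odd.
Parity must change: even → odd — ok.
ΔS = 0: S: 1/2 → 1/2 — ok.
ΔL = 0, ±1 (not L=0↔0): L: 3 → 4, ΔL = +1 — ok.
ΔJ = 0, ±1 (not J=0↔0): J: 7/2 → 9/2, ΔJ = +1 — ok.
All four E1 rules are satisfied.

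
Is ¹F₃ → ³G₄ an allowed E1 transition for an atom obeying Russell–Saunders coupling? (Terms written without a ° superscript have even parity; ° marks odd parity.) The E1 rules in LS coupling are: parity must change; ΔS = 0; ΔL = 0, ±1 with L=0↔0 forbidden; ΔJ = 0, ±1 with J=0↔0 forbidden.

forbidden

ΔS = 0: S: 0 → 1 — violated.
Parity must change: even → even — violated.
ΔJ = 0, ±1 (not J=0↔0): J: 3 → 4, ΔJ = +1 — satisfied.
ΔL = 0, ±1 (not L=0↔0): L: 3 → 4, ΔL = +1 — satisfied.
Rule(s) violated: parity, ΔS.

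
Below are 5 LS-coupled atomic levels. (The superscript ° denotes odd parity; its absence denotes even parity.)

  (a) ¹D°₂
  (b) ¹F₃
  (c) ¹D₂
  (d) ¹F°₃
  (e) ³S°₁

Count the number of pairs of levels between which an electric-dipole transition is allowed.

4

(a)–(b): allowed.
(a)–(c): allowed.
(a)–(d): forbidden (parity).
(a)–(e): forbidden (parity, ΔS, ΔL).
(b)–(c): forbidden (parity).
(b)–(d): allowed.
(b)–(e): forbidden (ΔS, ΔL, ΔJ).
(c)–(d): allowed.
(c)–(e): forbidden (ΔS, ΔL).
(d)–(e): forbidden (parity, ΔS, ΔL, ΔJ).
Allowed pairs: 4 of 10.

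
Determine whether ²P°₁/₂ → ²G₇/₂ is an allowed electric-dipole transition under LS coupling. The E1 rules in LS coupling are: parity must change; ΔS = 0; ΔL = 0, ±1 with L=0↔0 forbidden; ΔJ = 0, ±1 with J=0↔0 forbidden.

forbidden

Initial level: S=1/2, L=1, J=1/2, parity odd. Final level: S=1/2, L=4, J=7/2, parity even.
Parity must change: odd → even — ok.
ΔS = 0: S: 1/2 → 1/2 — ok.
ΔL = 0, ±1 (not L=0↔0): L: 1 → 4, ΔL = +3 — fails.
ΔJ = 0, ±1 (not J=0↔0): J: 1/2 → 7/2, ΔJ = +3 — fails.
Rule(s) violated: ΔL, ΔJ.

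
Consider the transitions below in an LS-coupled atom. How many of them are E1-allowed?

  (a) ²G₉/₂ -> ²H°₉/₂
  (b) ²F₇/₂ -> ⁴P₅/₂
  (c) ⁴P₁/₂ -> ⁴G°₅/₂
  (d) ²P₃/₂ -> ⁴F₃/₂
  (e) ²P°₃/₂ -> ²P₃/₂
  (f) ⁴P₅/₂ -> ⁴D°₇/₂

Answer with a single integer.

3

(a) allowed
(b) forbidden (parity, ΔS, ΔL fail)
(c) forbidden (ΔL, ΔJ fail)
(d) forbidden (parity, ΔS, ΔL fail)
(e) allowed
(f) allowed
Total allowed: 3 of 6.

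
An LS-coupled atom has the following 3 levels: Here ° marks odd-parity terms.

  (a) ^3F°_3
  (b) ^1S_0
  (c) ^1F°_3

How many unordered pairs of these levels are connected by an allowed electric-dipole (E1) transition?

0

(a)–(b): forbidden (ΔS, ΔL, ΔJ).
(a)–(c): forbidden (parity, ΔS).
(b)–(c): forbidden (ΔL, ΔJ).
Allowed pairs: 0 of 3.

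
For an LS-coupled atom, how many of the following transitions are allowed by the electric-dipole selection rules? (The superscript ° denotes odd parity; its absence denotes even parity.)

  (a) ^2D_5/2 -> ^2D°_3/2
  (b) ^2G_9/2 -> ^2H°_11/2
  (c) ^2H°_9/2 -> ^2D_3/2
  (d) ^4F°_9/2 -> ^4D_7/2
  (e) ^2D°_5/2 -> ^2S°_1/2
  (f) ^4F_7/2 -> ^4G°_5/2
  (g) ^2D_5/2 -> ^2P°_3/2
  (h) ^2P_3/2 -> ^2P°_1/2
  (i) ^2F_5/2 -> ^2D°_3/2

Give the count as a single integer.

(a) allowed
(b) allowed
(c) forbidden (ΔL, ΔJ fail)
(d) allowed
(e) forbidden (parity, ΔL, ΔJ fail)
(f) allowed
(g) allowed
(h) allowed
(i) allowed
Total allowed: 7 of 9.

7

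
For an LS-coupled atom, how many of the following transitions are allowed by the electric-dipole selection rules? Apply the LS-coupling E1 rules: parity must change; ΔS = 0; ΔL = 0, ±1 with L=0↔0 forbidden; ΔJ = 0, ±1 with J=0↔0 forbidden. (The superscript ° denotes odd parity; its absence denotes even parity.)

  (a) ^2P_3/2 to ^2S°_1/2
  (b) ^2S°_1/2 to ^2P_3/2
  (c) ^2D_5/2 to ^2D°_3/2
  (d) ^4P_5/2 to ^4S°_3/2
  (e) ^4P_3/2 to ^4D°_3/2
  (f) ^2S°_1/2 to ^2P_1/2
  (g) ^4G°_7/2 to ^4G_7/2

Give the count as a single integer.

(a) allowed
(b) allowed
(c) allowed
(d) allowed
(e) allowed
(f) allowed
(g) allowed
Total allowed: 7 of 7.

7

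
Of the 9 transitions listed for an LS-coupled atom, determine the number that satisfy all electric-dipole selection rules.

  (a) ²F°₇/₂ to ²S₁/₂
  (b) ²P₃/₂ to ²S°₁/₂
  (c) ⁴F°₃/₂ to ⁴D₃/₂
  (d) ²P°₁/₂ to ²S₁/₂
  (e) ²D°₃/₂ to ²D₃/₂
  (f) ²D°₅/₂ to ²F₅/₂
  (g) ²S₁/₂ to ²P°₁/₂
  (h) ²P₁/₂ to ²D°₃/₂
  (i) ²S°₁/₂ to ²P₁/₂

(a) forbidden (ΔL, ΔJ fail)
(b) allowed
(c) allowed
(d) allowed
(e) allowed
(f) allowed
(g) allowed
(h) allowed
(i) allowed
Total allowed: 8 of 9.

8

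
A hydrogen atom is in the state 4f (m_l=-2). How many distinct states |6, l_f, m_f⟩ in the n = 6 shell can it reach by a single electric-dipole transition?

E1 requires Δl = ±1, so l_f ∈ {2, 4}; with 0 ≤ l_f ≤ n_f−1 = 5, the allowed l_f values are {2, 4}.
For l_f = 2: m_f ∈ {m_i−1, m_i, m_i+1} ∩ [−2, 2] = {-2, -1} → 2 states.
For l_f = 4: m_f ∈ {m_i−1, m_i, m_i+1} ∩ [−4, 4] = {-3, -2, -1} → 3 states.
Total: 5.

5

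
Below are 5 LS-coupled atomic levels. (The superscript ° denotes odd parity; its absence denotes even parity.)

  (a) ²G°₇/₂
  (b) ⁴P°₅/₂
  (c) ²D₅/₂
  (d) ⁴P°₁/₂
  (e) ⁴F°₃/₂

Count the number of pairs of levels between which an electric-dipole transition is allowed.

0

(a)–(b): forbidden (parity, ΔS, ΔL).
(a)–(c): forbidden (ΔL).
(a)–(d): forbidden (parity, ΔS, ΔL, ΔJ).
(a)–(e): forbidden (parity, ΔS, ΔJ).
(b)–(c): forbidden (ΔS).
(b)–(d): forbidden (parity, ΔJ).
(b)–(e): forbidden (parity, ΔL).
(c)–(d): forbidden (ΔS, ΔJ).
(c)–(e): forbidden (ΔS).
(d)–(e): forbidden (parity, ΔL).
Allowed pairs: 0 of 10.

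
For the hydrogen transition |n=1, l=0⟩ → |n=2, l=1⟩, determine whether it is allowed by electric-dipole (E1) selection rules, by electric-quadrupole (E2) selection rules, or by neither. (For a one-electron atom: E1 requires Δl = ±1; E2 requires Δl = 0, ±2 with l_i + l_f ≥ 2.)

E1

Δl = 1 − 0 = +1; l_i + l_f = 1.
E1 (Δl = ±1): satisfied.
E2 (Δl = 0,±2, l_i+l_f ≥ 2): not satisfied.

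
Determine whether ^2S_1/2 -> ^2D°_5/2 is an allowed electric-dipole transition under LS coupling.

forbidden

Parity must change: even → odd — ok.
ΔS = 0: S: 1/2 → 1/2 — ok.
ΔL = 0, ±1 (not L=0↔0): L: 0 → 2, ΔL = +2 — fails.
ΔJ = 0, ±1 (not J=0↔0): J: 1/2 → 5/2, ΔJ = +2 — fails.
Rule(s) violated: ΔL, ΔJ.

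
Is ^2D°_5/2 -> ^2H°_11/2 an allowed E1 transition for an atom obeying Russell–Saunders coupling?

Initial level: S=1/2, L=2, J=5/2, parity odd. Final level: S=1/2, L=5, J=11/2, parity odd.
Parity must change: odd → odd — fails.
ΔS = 0: S: 1/2 → 1/2 — ok.
ΔL = 0, ±1 (not L=0↔0): L: 2 → 5, ΔL = +3 — fails.
ΔJ = 0, ±1 (not J=0↔0): J: 5/2 → 11/2, ΔJ = +3 — fails.
Rule(s) violated: parity, ΔL, ΔJ.

forbidden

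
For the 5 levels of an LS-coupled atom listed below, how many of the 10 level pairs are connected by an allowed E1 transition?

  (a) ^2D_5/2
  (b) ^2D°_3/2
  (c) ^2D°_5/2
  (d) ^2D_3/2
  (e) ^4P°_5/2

(a)–(b): allowed.
(a)–(c): allowed.
(a)–(d): forbidden (parity).
(a)–(e): forbidden (ΔS).
(b)–(c): forbidden (parity).
(b)–(d): allowed.
(b)–(e): forbidden (parity, ΔS).
(c)–(d): allowed.
(c)–(e): forbidden (parity, ΔS).
(d)–(e): forbidden (ΔS).
Allowed pairs: 4 of 10.

4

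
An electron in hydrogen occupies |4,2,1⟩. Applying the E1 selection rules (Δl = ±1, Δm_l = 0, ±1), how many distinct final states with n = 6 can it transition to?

E1 requires Δl = ±1, so l_f ∈ {1, 3}; with 0 ≤ l_f ≤ n_f−1 = 5, the allowed l_f values are {1, 3}.
For l_f = 1: m_f ∈ {m_i−1, m_i, m_i+1} ∩ [−1, 1] = {0, 1} → 2 states.
For l_f = 3: m_f ∈ {m_i−1, m_i, m_i+1} ∩ [−3, 3] = {0, 1, 2} → 3 states.
Total: 5.

5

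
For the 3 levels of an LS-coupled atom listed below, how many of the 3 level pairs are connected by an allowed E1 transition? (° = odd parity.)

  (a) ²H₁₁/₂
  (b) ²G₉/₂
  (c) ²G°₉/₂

(a)–(b): forbidden (parity).
(a)–(c): allowed.
(b)–(c): allowed.
Allowed pairs: 2 of 3.

2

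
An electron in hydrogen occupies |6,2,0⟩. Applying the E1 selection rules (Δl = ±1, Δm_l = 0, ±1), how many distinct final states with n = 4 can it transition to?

6

E1 requires Δl = ±1, so l_f ∈ {1, 3}; with 0 ≤ l_f ≤ n_f−1 = 3, the allowed l_f values are {1, 3}.
For l_f = 1: m_f ∈ {m_i−1, m_i, m_i+1} ∩ [−1, 1] = {-1, 0, 1} → 3 states.
For l_f = 3: m_f ∈ {m_i−1, m_i, m_i+1} ∩ [−3, 3] = {-1, 0, 1} → 3 states.
Total: 6.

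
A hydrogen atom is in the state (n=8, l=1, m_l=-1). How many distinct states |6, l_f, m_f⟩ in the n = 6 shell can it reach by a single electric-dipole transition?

4

E1 requires Δl = ±1, so l_f ∈ {0, 2}; with 0 ≤ l_f ≤ n_f−1 = 5, the allowed l_f values are {0, 2}.
For l_f = 0: m_f ∈ {m_i−1, m_i, m_i+1} ∩ [−0, 0] = {0} → 1 state.
For l_f = 2: m_f ∈ {m_i−1, m_i, m_i+1} ∩ [−2, 2] = {-2, -1, 0} → 3 states.
Total: 4.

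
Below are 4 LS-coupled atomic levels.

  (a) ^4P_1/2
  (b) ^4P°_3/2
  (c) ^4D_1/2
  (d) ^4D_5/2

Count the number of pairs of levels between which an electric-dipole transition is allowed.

(a)–(b): allowed.
(a)–(c): forbidden (parity).
(a)–(d): forbidden (parity, ΔJ).
(b)–(c): allowed.
(b)–(d): allowed.
(c)–(d): forbidden (parity, ΔJ).
Allowed pairs: 3 of 6.

3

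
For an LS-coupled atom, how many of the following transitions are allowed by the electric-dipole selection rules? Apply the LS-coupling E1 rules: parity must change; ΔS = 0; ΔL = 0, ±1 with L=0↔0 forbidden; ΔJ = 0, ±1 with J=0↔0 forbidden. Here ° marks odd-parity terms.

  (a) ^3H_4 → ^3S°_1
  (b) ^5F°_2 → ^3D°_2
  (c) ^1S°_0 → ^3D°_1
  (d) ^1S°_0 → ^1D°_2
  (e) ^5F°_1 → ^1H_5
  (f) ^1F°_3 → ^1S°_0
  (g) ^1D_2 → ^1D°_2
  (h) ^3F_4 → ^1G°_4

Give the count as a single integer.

1

(a) forbidden (ΔL, ΔJ fail)
(b) forbidden (parity, ΔS fail)
(c) forbidden (parity, ΔS, ΔL fail)
(d) forbidden (parity, ΔL, ΔJ fail)
(e) forbidden (ΔS, ΔL, ΔJ fail)
(f) forbidden (parity, ΔL, ΔJ fail)
(g) allowed
(h) forbidden (ΔS fails)
Total allowed: 1 of 8.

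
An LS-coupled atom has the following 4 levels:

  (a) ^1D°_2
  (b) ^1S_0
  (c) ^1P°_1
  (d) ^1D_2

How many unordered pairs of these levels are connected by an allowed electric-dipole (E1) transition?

(a)–(b): forbidden (ΔL, ΔJ).
(a)–(c): forbidden (parity).
(a)–(d): allowed.
(b)–(c): allowed.
(b)–(d): forbidden (parity, ΔL, ΔJ).
(c)–(d): allowed.
Allowed pairs: 3 of 6.

3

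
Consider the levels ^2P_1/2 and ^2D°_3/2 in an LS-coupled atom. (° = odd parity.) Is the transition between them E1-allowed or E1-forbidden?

allowed

Parity must change: even → odd — passes.
ΔS = 0: S: 1/2 → 1/2 — passes.
ΔL = 0, ±1 (not L=0↔0): L: 1 → 2, ΔL = +1 — passes.
ΔJ = 0, ±1 (not J=0↔0): J: 1/2 → 3/2, ΔJ = +1 — passes.
All four E1 rules are satisfied.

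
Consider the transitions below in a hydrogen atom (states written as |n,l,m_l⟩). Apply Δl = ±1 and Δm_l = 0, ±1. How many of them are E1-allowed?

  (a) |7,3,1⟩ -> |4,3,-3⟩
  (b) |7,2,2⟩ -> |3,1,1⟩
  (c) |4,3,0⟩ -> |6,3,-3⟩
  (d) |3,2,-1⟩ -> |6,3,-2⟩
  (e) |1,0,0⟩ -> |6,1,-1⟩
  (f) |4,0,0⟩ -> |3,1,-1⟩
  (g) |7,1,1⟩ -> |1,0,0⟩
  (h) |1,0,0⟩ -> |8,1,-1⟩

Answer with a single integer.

(a) forbidden — Δl = +0 (E1 requires Δl = ±1); Δm_l = -4 (E1 requires Δm_l = 0, ±1)
(b) allowed
(c) forbidden — Δl = +0 (E1 requires Δl = ±1); Δm_l = -3 (E1 requires Δm_l = 0, ±1)
(d) allowed
(e) allowed
(f) allowed
(g) allowed
(h) allowed
Total allowed: 6 of 8.

6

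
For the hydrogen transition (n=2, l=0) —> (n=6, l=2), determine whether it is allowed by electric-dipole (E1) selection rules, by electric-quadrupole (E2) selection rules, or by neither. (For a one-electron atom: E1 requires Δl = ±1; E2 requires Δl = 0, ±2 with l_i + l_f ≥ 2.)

Δl = 2 − 0 = +2; l_i + l_f = 2.
E1 (Δl = ±1): not satisfied.
E2 (Δl = 0,±2, l_i+l_f ≥ 2): satisfied.

E2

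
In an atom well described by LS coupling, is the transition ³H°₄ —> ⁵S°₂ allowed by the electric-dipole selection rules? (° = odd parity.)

forbidden

Initial level: S=1, L=5, J=4, parity odd. Final level: S=2, L=0, J=2, parity odd.
Parity must change: odd → odd — fails.
ΔS = 0: S: 1 → 2 — fails.
ΔL = 0, ±1 (not L=0↔0): L: 5 → 0, ΔL = -5 — fails.
ΔJ = 0, ±1 (not J=0↔0): J: 4 → 2, ΔJ = -2 — fails.
Rule(s) violated: parity, ΔS, ΔL, ΔJ.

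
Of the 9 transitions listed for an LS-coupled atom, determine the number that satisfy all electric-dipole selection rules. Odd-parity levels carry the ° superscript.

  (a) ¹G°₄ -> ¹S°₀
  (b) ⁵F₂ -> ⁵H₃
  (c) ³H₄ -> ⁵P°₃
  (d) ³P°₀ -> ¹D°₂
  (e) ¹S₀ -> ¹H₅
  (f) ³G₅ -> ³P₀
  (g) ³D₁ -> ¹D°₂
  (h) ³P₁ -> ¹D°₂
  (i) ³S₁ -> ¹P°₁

(a) forbidden (parity, ΔL, ΔJ fail)
(b) forbidden (parity, ΔL fail)
(c) forbidden (ΔS, ΔL fail)
(d) forbidden (parity, ΔS, ΔJ fail)
(e) forbidden (parity, ΔL, ΔJ fail)
(f) forbidden (parity, ΔL, ΔJ fail)
(g) forbidden (ΔS fails)
(h) forbidden (ΔS fails)
(i) forbidden (ΔS fails)
Total allowed: 0 of 9.

0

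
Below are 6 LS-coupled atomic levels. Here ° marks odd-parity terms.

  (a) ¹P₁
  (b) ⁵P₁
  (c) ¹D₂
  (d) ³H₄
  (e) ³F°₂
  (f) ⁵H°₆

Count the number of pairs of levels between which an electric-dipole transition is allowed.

(a)–(b): forbidden (parity, ΔS).
(a)–(c): forbidden (parity).
(a)–(d): forbidden (parity, ΔS, ΔL, ΔJ).
(a)–(e): forbidden (ΔS, ΔL).
(a)–(f): forbidden (ΔS, ΔL, ΔJ).
(b)–(c): forbidden (parity, ΔS).
(b)–(d): forbidden (parity, ΔS, ΔL, ΔJ).
(b)–(e): forbidden (ΔS, ΔL).
(b)–(f): forbidden (ΔL, ΔJ).
(c)–(d): forbidden (parity, ΔS, ΔL, ΔJ).
(c)–(e): forbidden (ΔS).
(c)–(f): forbidden (ΔS, ΔL, ΔJ).
(d)–(e): forbidden (ΔL, ΔJ).
(d)–(f): forbidden (ΔS, ΔJ).
(e)–(f): forbidden (parity, ΔS, ΔL, ΔJ).
Allowed pairs: 0 of 15.

0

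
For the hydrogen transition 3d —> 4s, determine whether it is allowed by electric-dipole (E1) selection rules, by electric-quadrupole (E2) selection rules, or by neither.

Δl = 0 − 2 = -2; l_i + l_f = 2.
E1 (Δl = ±1): not satisfied.
E2 (Δl = 0,±2, l_i+l_f ≥ 2): satisfied.

E2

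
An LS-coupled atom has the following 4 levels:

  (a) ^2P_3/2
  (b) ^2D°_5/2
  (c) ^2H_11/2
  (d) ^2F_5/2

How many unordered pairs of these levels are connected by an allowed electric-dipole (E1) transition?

(a)–(b): allowed.
(a)–(c): forbidden (parity, ΔL, ΔJ).
(a)–(d): forbidden (parity, ΔL).
(b)–(c): forbidden (ΔL, ΔJ).
(b)–(d): allowed.
(c)–(d): forbidden (parity, ΔL, ΔJ).
Allowed pairs: 2 of 6.

2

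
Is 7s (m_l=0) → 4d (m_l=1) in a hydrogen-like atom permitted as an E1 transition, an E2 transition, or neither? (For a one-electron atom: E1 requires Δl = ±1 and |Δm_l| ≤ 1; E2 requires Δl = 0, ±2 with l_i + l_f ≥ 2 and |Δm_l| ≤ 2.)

Δl = 2 − 0 = +2; l_i + l_f = 2.
Δm_l = +1.
E1 (Δl = ±1, |Δm_l| ≤ 1): not satisfied.
E2 (Δl = 0,±2, l_i+l_f ≥ 2, |Δm_l| ≤ 2): satisfied.

E2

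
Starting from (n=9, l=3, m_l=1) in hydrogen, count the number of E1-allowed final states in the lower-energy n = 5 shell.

6

E1 requires Δl = ±1, so l_f ∈ {2, 4}; with 0 ≤ l_f ≤ n_f−1 = 4, the allowed l_f values are {2, 4}.
For l_f = 2: m_f ∈ {m_i−1, m_i, m_i+1} ∩ [−2, 2] = {0, 1, 2} → 3 states.
For l_f = 4: m_f ∈ {m_i−1, m_i, m_i+1} ∩ [−4, 4] = {0, 1, 2} → 3 states.
Total: 6.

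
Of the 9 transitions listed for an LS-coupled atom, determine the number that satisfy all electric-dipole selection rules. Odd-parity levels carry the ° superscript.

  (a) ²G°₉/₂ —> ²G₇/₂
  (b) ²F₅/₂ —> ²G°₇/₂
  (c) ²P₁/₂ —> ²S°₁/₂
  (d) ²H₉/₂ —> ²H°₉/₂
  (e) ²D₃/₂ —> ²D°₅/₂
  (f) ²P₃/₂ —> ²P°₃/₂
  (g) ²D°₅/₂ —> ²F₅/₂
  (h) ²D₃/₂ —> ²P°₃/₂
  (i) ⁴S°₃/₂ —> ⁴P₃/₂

(a) allowed
(b) allowed
(c) allowed
(d) allowed
(e) allowed
(f) allowed
(g) allowed
(h) allowed
(i) allowed
Total allowed: 9 of 9.

9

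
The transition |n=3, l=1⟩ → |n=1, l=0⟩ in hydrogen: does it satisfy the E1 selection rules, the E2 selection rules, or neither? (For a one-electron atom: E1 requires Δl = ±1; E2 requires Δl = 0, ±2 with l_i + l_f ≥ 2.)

E1

Δl = 0 − 1 = -1; l_i + l_f = 1.
E1 (Δl = ±1): satisfied.
E2 (Δl = 0,±2, l_i+l_f ≥ 2): not satisfied.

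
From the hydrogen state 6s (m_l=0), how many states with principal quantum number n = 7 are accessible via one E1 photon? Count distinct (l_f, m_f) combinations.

3

E1 requires Δl = ±1, so l_f ∈ {-1, 1}; with 0 ≤ l_f ≤ n_f−1 = 6, the allowed l_f values are {1}.
For l_f = 1: m_f ∈ {m_i−1, m_i, m_i+1} ∩ [−1, 1] = {-1, 0, 1} → 3 states.
Total: 3.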